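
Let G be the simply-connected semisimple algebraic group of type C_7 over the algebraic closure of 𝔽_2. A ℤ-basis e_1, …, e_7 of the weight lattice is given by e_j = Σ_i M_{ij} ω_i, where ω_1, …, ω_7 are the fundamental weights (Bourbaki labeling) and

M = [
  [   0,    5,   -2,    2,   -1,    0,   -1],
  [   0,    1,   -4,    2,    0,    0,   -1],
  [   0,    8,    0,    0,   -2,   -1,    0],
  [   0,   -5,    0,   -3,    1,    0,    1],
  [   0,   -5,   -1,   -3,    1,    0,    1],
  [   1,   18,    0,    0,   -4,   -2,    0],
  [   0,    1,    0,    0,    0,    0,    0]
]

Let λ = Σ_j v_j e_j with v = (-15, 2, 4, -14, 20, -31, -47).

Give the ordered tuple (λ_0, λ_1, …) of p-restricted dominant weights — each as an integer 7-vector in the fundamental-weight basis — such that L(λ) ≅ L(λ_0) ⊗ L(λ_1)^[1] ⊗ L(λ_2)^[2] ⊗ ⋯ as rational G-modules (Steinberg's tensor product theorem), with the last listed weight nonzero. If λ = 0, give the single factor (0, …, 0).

((1, 1, 1, 1, 1, 1, 0), (0, 0, 1, 0, 0, 1, 1), (0, 1, 1, 1, 0, 0, 0))

Change of basis e → ω: c = M·v where v = (-15, 2, 4, -14, 20, -31, -47):
  c_1 = (0)·(-15) + 5·2 + (-2)·(4) + (2)·(-14) + (-1)·(20) + (0)·(-31) + (-1)·(-47) = 1
  c_2 = (0)·(-15) + 1·2 + (-4)·(4) + (2)·(-14) + 0·20 + (0)·(-31) + (-1)·(-47) = 5
  c_3 = (0)·(-15) + 8·2 + 0·4 + (0)·(-14) + (-2)·(20) + (-1)·(-31) + (0)·(-47) = 7
  c_4 = (0)·(-15) + (-5)·(2) + 0·4 + (-3)·(-14) + 1·20 + (0)·(-31) + (1)·(-47) = 5
  c_5 = (0)·(-15) + (-5)·(2) + (-1)·(4) + (-3)·(-14) + 1·20 + (0)·(-31) + (1)·(-47) = 1
  c_6 = (1)·(-15) + 18·2 + 0·4 + (0)·(-14) + (-4)·(20) + (-2)·(-31) + (0)·(-47) = 3
  c_7 = (0)·(-15) + 1·2 + 0·4 + (0)·(-14) + 0·20 + (0)·(-31) + (0)·(-47) = 2
p = 2; digits c_i = Σ_j d_{ij}·2^j, 0 ≤ d_{ij} < 2:
  c_1 = 1 = 1·2^0
  c_2 = 5 = 1·2^0 + 0·2^1 + 1·2^2
  c_3 = 7 = 1·2^0 + 1·2^1 + 1·2^2
  c_4 = 5 = 1·2^0 + 0·2^1 + 1·2^2
  c_5 = 1 = 1·2^0
  c_6 = 3 = 1·2^0 + 1·2^1
  c_7 = 2 = 0·2^0 + 1·2^1
p-restricted factor λ_0 = (1, 1, 1, 1, 1, 1, 0)
p-restricted factor λ_1 = (0, 0, 1, 0, 0, 1, 1)
p-restricted factor λ_2 = (0, 1, 1, 1, 0, 0, 0)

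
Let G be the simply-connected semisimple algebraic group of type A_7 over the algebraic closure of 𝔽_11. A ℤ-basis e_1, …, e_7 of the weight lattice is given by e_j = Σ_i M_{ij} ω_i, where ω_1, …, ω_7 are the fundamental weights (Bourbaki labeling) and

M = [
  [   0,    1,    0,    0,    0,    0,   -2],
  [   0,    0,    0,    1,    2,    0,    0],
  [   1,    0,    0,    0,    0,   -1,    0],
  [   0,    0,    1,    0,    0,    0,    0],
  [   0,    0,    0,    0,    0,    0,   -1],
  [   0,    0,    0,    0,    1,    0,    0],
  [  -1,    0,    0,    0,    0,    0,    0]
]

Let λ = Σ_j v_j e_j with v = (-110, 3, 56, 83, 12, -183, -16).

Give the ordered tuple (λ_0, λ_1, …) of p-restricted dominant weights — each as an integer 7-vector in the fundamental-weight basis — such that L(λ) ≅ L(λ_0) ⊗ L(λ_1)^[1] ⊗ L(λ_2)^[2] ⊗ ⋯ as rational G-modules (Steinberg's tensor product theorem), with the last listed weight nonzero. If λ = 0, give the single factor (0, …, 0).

In the fundamental-weight basis, λ has coordinates c = M·v (v = (-110, 3, 56, 83, 12, -183, -16)):
  c_1 = 0*-110 + 1*3 + 0*56 + 0*83 + 0*12 + 0*-183 + -2*-16 = 35
  c_2 = 0*-110 + 0*3 + 0*56 + 1*83 + 2*12 + 0*-183 + 0*-16 = 107
  c_3 = 1*-110 + 0*3 + 0*56 + 0*83 + 0*12 + -1*-183 + 0*-16 = 73
  c_4 = 0*-110 + 0*3 + 1*56 + 0*83 + 0*12 + 0*-183 + 0*-16 = 56
  c_5 = 0*-110 + 0*3 + 0*56 + 0*83 + 0*12 + 0*-183 + -1*-16 = 16
  c_6 = 0*-110 + 0*3 + 0*56 + 0*83 + 1*12 + 0*-183 + 0*-16 = 12
  c_7 = -1*-110 + 0*3 + 0*56 + 0*83 + 0*12 + 0*-183 + 0*-16 = 110
Expand coordinatewise in base 11:
  c_1 = 35 = 2·11^0 + 3·11^1
  c_2 = 107 = 8·11^0 + 9·11^1
  c_3 = 73 = 7·11^0 + 6·11^1
  c_4 = 56 = 1·11^0 + 5·11^1
  c_5 = 16 = 5·11^0 + 1·11^1
  c_6 = 12 = 1·11^0 + 1·11^1
  c_7 = 110 = 0·11^0 + 10·11^1
λ_0 = (2, 8, 7, 1, 5, 1, 0)
λ_1 = (3, 9, 6, 5, 1, 1, 10)

((2, 8, 7, 1, 5, 1, 0), (3, 9, 6, 5, 1, 1, 10))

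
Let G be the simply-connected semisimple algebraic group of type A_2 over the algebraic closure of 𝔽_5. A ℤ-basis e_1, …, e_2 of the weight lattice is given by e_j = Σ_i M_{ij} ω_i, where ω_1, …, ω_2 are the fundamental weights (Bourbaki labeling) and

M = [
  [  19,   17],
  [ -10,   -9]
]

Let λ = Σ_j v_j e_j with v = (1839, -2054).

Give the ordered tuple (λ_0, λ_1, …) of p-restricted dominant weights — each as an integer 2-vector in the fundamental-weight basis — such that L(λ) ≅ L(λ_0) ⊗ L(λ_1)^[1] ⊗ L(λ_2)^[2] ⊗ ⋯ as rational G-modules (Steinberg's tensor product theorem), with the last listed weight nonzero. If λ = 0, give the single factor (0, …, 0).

((3, 1), (4, 4), (0, 3))

In the fundamental-weight basis, λ has coordinates c = M·v (v = (1839, -2054)):
  c_1 = 19·1839 + (17)·(-2054) = 23
  c_2 = (-10)·(1839) + (-9)·(-2054) = 96
Base-5 expansion of each c_i:
  c_1 = 23 = 3·5^0 + 4·5^1
  c_2 = 96 = 1·5^0 + 4·5^1 + 3·5^2
λ_0 = (3, 1)
λ_1 = (4, 4)
λ_2 = (0, 3)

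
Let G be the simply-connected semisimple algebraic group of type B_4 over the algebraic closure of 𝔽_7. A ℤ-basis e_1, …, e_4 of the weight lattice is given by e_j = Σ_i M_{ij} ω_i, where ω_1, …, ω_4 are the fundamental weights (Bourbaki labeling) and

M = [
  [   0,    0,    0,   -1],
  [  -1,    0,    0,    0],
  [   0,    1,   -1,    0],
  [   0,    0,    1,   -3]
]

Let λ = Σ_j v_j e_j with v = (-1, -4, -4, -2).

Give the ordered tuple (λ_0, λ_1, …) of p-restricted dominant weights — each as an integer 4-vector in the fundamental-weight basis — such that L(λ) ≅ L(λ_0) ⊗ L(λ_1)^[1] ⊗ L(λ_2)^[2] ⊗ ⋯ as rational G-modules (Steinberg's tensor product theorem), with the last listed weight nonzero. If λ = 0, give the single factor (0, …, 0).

Converting to the ω-basis (c_i = row i of M dotted with v = (-1, -4, -4, -2)):
  c_1 = 0*-1 + 0*-4 + 0*-4 + -1*-2 = 2
  c_2 = -1*-1 + 0*-4 + 0*-4 + 0*-2 = 1
  c_3 = 0*-1 + 1*-4 + -1*-4 + 0*-2 = 0
  c_4 = 0*-1 + 0*-4 + 1*-4 + -3*-2 = 2
Writing each c_i in base p = 7:
  c_1 = 2 = 2·7^0
  c_2 = 1 = 1·7^0
  c_3 = 0
  c_4 = 2 = 2·7^0
Factor λ_0 = (2, 1, 0, 2)

((2, 1, 0, 2),)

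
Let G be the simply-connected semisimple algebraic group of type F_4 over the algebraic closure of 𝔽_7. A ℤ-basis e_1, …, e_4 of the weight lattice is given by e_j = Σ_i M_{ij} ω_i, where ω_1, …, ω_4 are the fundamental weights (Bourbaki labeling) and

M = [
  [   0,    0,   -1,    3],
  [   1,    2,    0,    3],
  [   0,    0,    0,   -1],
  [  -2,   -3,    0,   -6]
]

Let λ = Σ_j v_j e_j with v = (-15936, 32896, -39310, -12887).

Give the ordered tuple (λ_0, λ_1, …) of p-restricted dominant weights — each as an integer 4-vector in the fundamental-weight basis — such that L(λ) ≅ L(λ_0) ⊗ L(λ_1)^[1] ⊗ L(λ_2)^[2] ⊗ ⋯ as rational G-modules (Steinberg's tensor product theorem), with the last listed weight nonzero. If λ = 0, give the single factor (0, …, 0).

Compute c_i = Σ_j M_{ij} v_j with v = (-15936, 32896, -39310, -12887):
  c_1 = 0*-15936 + 0*32896 + -1*-39310 + 3*-12887 = 649
  c_2 = 1*-15936 + 2*32896 + 0*-39310 + 3*-12887 = 11195
  c_3 = 0*-15936 + 0*32896 + 0*-39310 + -1*-12887 = 12887
  c_4 = -2*-15936 + -3*32896 + 0*-39310 + -6*-12887 = 10506
Expand coordinatewise in base 7:
  c_1 = 649 = 5·7^0 + 1·7^1 + 6·7^2 + 1·7^3
  c_2 = 11195 = 2·7^0 + 3·7^1 + 4·7^2 + 4·7^3 + 4·7^4
  c_3 = 12887 = 0·7^0 + 0·7^1 + 4·7^2 + 2·7^3 + 5·7^4
  c_4 = 10506 = 6·7^0 + 2·7^1 + 4·7^2 + 2·7^3 + 4·7^4
Factor λ_0 = (5, 2, 0, 6)
Factor λ_1 = (1, 3, 0, 2)
Factor λ_2 = (6, 4, 4, 4)
Factor λ_3 = (1, 4, 2, 2)
Factor λ_4 = (0, 4, 5, 4)

((5, 2, 0, 6), (1, 3, 0, 2), (6, 4, 4, 4), (1, 4, 2, 2), (0, 4, 5, 4))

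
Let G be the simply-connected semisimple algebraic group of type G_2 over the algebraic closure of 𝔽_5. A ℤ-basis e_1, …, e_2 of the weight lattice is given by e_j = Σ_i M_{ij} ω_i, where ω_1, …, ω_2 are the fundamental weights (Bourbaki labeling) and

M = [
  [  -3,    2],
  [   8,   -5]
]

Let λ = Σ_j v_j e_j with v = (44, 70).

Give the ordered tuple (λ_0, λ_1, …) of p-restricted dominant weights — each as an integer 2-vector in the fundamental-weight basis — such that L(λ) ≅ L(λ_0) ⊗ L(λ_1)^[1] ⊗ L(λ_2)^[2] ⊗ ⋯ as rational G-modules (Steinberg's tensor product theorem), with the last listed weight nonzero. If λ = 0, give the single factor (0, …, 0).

((3, 2), (1, 0))

ω-coordinates c = M·v, v = (44, 70):
  c_1 = (-3)·(44) + (2)·(70) = 8
  c_2 = (8)·(44) + (-5)·(70) = 2
p = 5; digits c_i = Σ_j d_{ij}·5^j, 0 ≤ d_{ij} < 5:
  c_1 = 8 = 3·5^0 + 1·5^1
  c_2 = 2 = 2·5^0
p-restricted factor λ_0 = (3, 2)
p-restricted factor λ_1 = (1, 0)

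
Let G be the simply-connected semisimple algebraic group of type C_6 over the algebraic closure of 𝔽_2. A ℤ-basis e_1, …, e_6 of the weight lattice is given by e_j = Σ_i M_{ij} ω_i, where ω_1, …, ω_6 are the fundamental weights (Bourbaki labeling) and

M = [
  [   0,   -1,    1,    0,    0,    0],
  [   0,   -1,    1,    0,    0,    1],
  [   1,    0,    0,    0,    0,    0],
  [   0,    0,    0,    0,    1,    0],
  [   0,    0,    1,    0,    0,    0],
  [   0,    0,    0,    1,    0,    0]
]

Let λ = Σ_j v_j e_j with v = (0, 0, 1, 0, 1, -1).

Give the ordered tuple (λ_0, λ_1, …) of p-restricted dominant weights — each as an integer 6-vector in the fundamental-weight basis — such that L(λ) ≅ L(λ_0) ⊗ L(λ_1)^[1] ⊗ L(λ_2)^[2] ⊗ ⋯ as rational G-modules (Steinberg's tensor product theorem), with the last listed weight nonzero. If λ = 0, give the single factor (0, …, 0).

((1, 0, 0, 1, 1, 0),)

Compute c_i = Σ_j M_{ij} v_j with v = (0, 0, 1, 0, 1, -1):
  c_1 = 0·0 + (-1)·(0) + 1·1 + 0·0 + 0·1 + (0)·(-1) = 1
  c_2 = 0·0 + (-1)·(0) + 1·1 + 0·0 + 0·1 + (1)·(-1) = 0
  c_3 = 1·0 + 0·0 + 0·1 + 0·0 + 0·1 + (0)·(-1) = 0
  c_4 = 0·0 + 0·0 + 0·1 + 0·0 + 1·1 + (0)·(-1) = 1
  c_5 = 0·0 + 0·0 + 1·1 + 0·0 + 0·1 + (0)·(-1) = 1
  c_6 = 0·0 + 0·0 + 0·1 + 1·0 + 0·1 + (0)·(-1) = 0
Writing each c_i in base p = 2:
  c_1 = 1 = 1·2^0
  c_2 = 0
  c_3 = 0
  c_4 = 1 = 1·2^0
  c_5 = 1 = 1·2^0
  c_6 = 0
Factor λ_0 = (1, 0, 0, 1, 1, 0)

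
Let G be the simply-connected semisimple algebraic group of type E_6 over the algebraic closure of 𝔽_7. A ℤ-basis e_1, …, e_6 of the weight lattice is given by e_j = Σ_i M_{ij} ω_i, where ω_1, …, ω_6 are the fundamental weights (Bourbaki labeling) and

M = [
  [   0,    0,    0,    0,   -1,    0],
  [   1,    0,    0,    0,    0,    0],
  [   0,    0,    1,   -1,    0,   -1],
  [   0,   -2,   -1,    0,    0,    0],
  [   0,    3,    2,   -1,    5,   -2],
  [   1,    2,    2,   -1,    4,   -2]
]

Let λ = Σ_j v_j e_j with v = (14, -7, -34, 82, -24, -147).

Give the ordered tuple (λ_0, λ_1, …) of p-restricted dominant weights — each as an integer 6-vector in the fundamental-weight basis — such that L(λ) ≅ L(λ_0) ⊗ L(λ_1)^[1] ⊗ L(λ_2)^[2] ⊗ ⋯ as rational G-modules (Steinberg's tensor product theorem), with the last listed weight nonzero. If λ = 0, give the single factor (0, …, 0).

((3, 0, 3, 6, 3, 6), (3, 2, 4, 6, 0, 6))

Converting to the ω-basis (c_i = row i of M dotted with v = (14, -7, -34, 82, -24, -147)):
  c_1 = (0)·(14) + (0)·(-7) + (0)·(-34) + (0)·(82) + (-1)·(-24) + (0)·(-147) = 24
  c_2 = (1)·(14) + (0)·(-7) + (0)·(-34) + (0)·(82) + (0)·(-24) + (0)·(-147) = 14
  c_3 = (0)·(14) + (0)·(-7) + (1)·(-34) + (-1)·(82) + (0)·(-24) + (-1)·(-147) = 31
  c_4 = (0)·(14) + (-2)·(-7) + (-1)·(-34) + (0)·(82) + (0)·(-24) + (0)·(-147) = 48
  c_5 = (0)·(14) + (3)·(-7) + (2)·(-34) + (-1)·(82) + (5)·(-24) + (-2)·(-147) = 3
  c_6 = (1)·(14) + (2)·(-7) + (2)·(-34) + (-1)·(82) + (4)·(-24) + (-2)·(-147) = 48
Expand coordinatewise in base 7:
  c_1 = 24 = 3·7^0 + 3·7^1
  c_2 = 14 = 0·7^0 + 2·7^1
  c_3 = 31 = 3·7^0 + 4·7^1
  c_4 = 48 = 6·7^0 + 6·7^1
  c_5 = 3 = 3·7^0
  c_6 = 48 = 6·7^0 + 6·7^1
λ_0 = (3, 0, 3, 6, 3, 6)
λ_1 = (3, 2, 4, 6, 0, 6)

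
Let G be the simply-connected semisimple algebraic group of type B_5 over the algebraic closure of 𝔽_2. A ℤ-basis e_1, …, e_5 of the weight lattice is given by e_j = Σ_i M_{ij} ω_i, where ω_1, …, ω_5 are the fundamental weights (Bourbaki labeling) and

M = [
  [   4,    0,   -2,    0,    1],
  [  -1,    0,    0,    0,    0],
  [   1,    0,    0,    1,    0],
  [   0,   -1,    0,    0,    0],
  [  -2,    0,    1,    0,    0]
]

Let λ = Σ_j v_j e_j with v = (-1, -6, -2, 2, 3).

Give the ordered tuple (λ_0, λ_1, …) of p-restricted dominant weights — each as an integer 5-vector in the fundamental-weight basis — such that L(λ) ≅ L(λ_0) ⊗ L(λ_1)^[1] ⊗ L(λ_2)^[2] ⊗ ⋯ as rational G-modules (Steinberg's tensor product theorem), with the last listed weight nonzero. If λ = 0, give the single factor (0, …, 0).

((1, 1, 1, 0, 0), (1, 0, 0, 1, 0), (0, 0, 0, 1, 0))

ω-coordinates c = M·v, v = (-1, -6, -2, 2, 3):
  c_1 = (4)·(-1) + (0)·(-6) + (-2)·(-2) + 0·2 + 1·3 = 3
  c_2 = (-1)·(-1) + (0)·(-6) + (0)·(-2) + 0·2 + 0·3 = 1
  c_3 = (1)·(-1) + (0)·(-6) + (0)·(-2) + 1·2 + 0·3 = 1
  c_4 = (0)·(-1) + (-1)·(-6) + (0)·(-2) + 0·2 + 0·3 = 6
  c_5 = (-2)·(-1) + (0)·(-6) + (1)·(-2) + 0·2 + 0·3 = 0
Writing each c_i in base p = 2:
  c_1 = 3 = 1·2^0 + 1·2^1
  c_2 = 1 = 1·2^0
  c_3 = 1 = 1·2^0
  c_4 = 6 = 0·2^0 + 1·2^1 + 1·2^2
  c_5 = 0
λ_0 = (1, 1, 1, 0, 0)
λ_1 = (1, 0, 0, 1, 0)
λ_2 = (0, 0, 0, 1, 0)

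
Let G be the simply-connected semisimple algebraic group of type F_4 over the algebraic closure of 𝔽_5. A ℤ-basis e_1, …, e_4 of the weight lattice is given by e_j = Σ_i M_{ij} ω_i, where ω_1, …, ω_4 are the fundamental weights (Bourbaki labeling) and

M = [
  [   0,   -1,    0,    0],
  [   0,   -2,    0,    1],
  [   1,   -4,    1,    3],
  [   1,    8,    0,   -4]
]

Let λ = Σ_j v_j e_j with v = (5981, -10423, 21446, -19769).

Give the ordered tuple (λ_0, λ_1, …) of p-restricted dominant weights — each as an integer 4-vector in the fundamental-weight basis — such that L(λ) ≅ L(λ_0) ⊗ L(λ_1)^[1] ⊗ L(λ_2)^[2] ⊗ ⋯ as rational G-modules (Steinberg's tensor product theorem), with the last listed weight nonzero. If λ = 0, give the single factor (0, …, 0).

((3, 2, 2, 3), (4, 0, 2, 4), (1, 3, 2, 1), (3, 3, 3, 3), (1, 1, 0, 2), (3, 0, 3, 0))

Compute c_i = Σ_j M_{ij} v_j with v = (5981, -10423, 21446, -19769):
  c_1 = (0)·(5981) + (-1)·(-10423) + (0)·(21446) + (0)·(-19769) = 10423
  c_2 = (0)·(5981) + (-2)·(-10423) + (0)·(21446) + (1)·(-19769) = 1077
  c_3 = (1)·(5981) + (-4)·(-10423) + (1)·(21446) + (3)·(-19769) = 9812
  c_4 = (1)·(5981) + (8)·(-10423) + (0)·(21446) + (-4)·(-19769) = 1673
Expand coordinatewise in base 5:
  c_1 = 10423 = 3·5^0 + 4·5^1 + 1·5^2 + 3·5^3 + 1·5^4 + 3·5^5
  c_2 = 1077 = 2·5^0 + 0·5^1 + 3·5^2 + 3·5^3 + 1·5^4
  c_3 = 9812 = 2·5^0 + 2·5^1 + 2·5^2 + 3·5^3 + 0·5^4 + 3·5^5
  c_4 = 1673 = 3·5^0 + 4·5^1 + 1·5^2 + 3·5^3 + 2·5^4
p-restricted factor λ_0 = (3, 2, 2, 3)
p-restricted factor λ_1 = (4, 0, 2, 4)
p-restricted factor λ_2 = (1, 3, 2, 1)
p-restricted factor λ_3 = (3, 3, 3, 3)
p-restricted factor λ_4 = (1, 1, 0, 2)
p-restricted factor λ_5 = (3, 0, 3, 0)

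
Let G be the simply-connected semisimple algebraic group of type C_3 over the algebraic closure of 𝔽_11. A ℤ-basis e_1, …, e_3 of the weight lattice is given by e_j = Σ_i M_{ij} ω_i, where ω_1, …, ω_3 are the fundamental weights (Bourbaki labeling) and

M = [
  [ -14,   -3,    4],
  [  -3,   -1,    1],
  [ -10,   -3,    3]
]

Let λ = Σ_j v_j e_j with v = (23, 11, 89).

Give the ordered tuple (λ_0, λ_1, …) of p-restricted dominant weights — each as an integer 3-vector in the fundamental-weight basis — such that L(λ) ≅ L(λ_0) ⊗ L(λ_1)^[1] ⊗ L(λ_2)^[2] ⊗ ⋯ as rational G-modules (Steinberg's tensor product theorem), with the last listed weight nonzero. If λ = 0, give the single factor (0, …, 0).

ω-coordinates c = M·v, v = (23, 11, 89):
  c_1 = (-14)·(23) + (-3)·(11) + 4·89 = 1
  c_2 = (-3)·(23) + (-1)·(11) + 1·89 = 9
  c_3 = (-10)·(23) + (-3)·(11) + 3·89 = 4
Writing each c_i in base p = 11:
  c_1 = 1 = 1·11^0
  c_2 = 9 = 9·11^0
  c_3 = 4 = 4·11^0
p-restricted factor λ_0 = (1, 9, 4)

((1, 9, 4),)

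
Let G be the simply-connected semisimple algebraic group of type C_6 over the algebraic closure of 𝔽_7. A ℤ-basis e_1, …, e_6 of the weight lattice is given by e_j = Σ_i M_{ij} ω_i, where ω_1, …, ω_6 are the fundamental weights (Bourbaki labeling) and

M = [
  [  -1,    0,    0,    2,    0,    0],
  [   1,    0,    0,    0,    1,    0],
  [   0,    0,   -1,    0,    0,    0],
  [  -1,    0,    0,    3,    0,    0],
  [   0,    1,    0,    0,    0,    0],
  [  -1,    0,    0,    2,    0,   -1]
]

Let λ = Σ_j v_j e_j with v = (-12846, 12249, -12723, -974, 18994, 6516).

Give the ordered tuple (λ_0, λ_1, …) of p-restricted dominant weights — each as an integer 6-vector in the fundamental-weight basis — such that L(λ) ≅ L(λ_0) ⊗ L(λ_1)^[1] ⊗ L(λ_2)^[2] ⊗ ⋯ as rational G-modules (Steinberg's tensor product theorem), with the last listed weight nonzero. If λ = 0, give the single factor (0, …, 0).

Change of basis e → ω: c = M·v where v = (-12846, 12249, -12723, -974, 18994, 6516):
  c_1 = (-1)·(-12846) + 0·12249 + (0)·(-12723) + (2)·(-974) + 0·18994 + 0·6516 = 10898
  c_2 = (1)·(-12846) + 0·12249 + (0)·(-12723) + (0)·(-974) + 1·18994 + 0·6516 = 6148
  c_3 = (0)·(-12846) + 0·12249 + (-1)·(-12723) + (0)·(-974) + 0·18994 + 0·6516 = 12723
  c_4 = (-1)·(-12846) + 0·12249 + (0)·(-12723) + (3)·(-974) + 0·18994 + 0·6516 = 9924
  c_5 = (0)·(-12846) + 1·12249 + (0)·(-12723) + (0)·(-974) + 0·18994 + 0·6516 = 12249
  c_6 = (-1)·(-12846) + 0·12249 + (0)·(-12723) + (2)·(-974) + 0·18994 + (-1)·(6516) = 4382
p = 7; digits c_i = Σ_j d_{ij}·7^j, 0 ≤ d_{ij} < 7:
  c_1 = 10898 = 6·7^0 + 2·7^1 + 5·7^2 + 3·7^3 + 4·7^4
  c_2 = 6148 = 2·7^0 + 3·7^1 + 6·7^2 + 3·7^3 + 2·7^4
  c_3 = 12723 = 4·7^0 + 4·7^1 + 0·7^2 + 2·7^3 + 5·7^4
  c_4 = 9924 = 5·7^0 + 3·7^1 + 6·7^2 + 0·7^3 + 4·7^4
  c_5 = 12249 = 6·7^0 + 6·7^1 + 4·7^2 + 0·7^3 + 5·7^4
  c_6 = 4382 = 0·7^0 + 3·7^1 + 5·7^2 + 5·7^3 + 1·7^4
λ_0 = (6, 2, 4, 5, 6, 0)
λ_1 = (2, 3, 4, 3, 6, 3)
λ_2 = (5, 6, 0, 6, 4, 5)
λ_3 = (3, 3, 2, 0, 0, 5)
λ_4 = (4, 2, 5, 4, 5, 1)

((6, 2, 4, 5, 6, 0), (2, 3, 4, 3, 6, 3), (5, 6, 0, 6, 4, 5), (3, 3, 2, 0, 0, 5), (4, 2, 5, 4, 5, 1))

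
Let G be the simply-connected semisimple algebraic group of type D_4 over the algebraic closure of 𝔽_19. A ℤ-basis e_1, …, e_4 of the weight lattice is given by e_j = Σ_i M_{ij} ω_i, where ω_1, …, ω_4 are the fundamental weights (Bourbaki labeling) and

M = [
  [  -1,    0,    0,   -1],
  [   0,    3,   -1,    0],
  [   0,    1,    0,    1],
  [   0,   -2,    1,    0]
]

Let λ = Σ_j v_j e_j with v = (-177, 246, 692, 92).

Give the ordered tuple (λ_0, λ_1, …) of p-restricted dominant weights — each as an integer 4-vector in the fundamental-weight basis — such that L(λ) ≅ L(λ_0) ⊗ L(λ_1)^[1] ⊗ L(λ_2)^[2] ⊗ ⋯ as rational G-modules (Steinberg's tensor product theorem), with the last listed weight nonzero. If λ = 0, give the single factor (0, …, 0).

Compute c_i = Σ_j M_{ij} v_j with v = (-177, 246, 692, 92):
  c_1 = (-1)·(-177) + (0)·(246) + (0)·(692) + (-1)·(92) = 85
  c_2 = (0)·(-177) + (3)·(246) + (-1)·(692) + (0)·(92) = 46
  c_3 = (0)·(-177) + (1)·(246) + (0)·(692) + (1)·(92) = 338
  c_4 = (0)·(-177) + (-2)·(246) + (1)·(692) + (0)·(92) = 200
Base-19 expansion of each c_i:
  c_1 = 85 = 9·19^0 + 4·19^1
  c_2 = 46 = 8·19^0 + 2·19^1
  c_3 = 338 = 15·19^0 + 17·19^1
  c_4 = 200 = 10·19^0 + 10·19^1
p-restricted factor λ_0 = (9, 8, 15, 10)
p-restricted factor λ_1 = (4, 2, 17, 10)

((9, 8, 15, 10), (4, 2, 17, 10))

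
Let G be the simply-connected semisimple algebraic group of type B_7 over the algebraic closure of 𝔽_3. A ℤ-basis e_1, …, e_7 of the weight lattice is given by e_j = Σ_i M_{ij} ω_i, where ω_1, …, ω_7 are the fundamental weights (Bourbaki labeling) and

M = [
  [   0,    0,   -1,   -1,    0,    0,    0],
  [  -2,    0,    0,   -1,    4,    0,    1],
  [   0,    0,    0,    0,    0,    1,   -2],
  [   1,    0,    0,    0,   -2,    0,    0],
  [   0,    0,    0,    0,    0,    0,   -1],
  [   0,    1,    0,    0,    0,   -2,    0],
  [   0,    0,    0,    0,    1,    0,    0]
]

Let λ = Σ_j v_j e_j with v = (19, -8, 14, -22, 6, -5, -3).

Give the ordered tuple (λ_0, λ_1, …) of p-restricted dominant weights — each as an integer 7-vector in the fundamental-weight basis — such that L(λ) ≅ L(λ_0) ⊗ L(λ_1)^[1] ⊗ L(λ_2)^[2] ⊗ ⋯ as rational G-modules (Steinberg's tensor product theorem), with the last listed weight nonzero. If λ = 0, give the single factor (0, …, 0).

((2, 2, 1, 1, 0, 2, 0), (2, 1, 0, 2, 1, 0, 2))

Compute c_i = Σ_j M_{ij} v_j with v = (19, -8, 14, -22, 6, -5, -3):
  c_1 = (0)·(19) + (0)·(-8) + (-1)·(14) + (-1)·(-22) + (0)·(6) + (0)·(-5) + (0)·(-3) = 8
  c_2 = (-2)·(19) + (0)·(-8) + (0)·(14) + (-1)·(-22) + (4)·(6) + (0)·(-5) + (1)·(-3) = 5
  c_3 = (0)·(19) + (0)·(-8) + (0)·(14) + (0)·(-22) + (0)·(6) + (1)·(-5) + (-2)·(-3) = 1
  c_4 = (1)·(19) + (0)·(-8) + (0)·(14) + (0)·(-22) + (-2)·(6) + (0)·(-5) + (0)·(-3) = 7
  c_5 = (0)·(19) + (0)·(-8) + (0)·(14) + (0)·(-22) + (0)·(6) + (0)·(-5) + (-1)·(-3) = 3
  c_6 = (0)·(19) + (1)·(-8) + (0)·(14) + (0)·(-22) + (0)·(6) + (-2)·(-5) + (0)·(-3) = 2
  c_7 = (0)·(19) + (0)·(-8) + (0)·(14) + (0)·(-22) + (1)·(6) + (0)·(-5) + (0)·(-3) = 6
Expand coordinatewise in base 3:
  c_1 = 8 = 2·3^0 + 2·3^1
  c_2 = 5 = 2·3^0 + 1·3^1
  c_3 = 1 = 1·3^0
  c_4 = 7 = 1·3^0 + 2·3^1
  c_5 = 3 = 0·3^0 + 1·3^1
  c_6 = 2 = 2·3^0
  c_7 = 6 = 0·3^0 + 2·3^1
p-restricted factor λ_0 = (2, 2, 1, 1, 0, 2, 0)
p-restricted factor λ_1 = (2, 1, 0, 2, 1, 0, 2)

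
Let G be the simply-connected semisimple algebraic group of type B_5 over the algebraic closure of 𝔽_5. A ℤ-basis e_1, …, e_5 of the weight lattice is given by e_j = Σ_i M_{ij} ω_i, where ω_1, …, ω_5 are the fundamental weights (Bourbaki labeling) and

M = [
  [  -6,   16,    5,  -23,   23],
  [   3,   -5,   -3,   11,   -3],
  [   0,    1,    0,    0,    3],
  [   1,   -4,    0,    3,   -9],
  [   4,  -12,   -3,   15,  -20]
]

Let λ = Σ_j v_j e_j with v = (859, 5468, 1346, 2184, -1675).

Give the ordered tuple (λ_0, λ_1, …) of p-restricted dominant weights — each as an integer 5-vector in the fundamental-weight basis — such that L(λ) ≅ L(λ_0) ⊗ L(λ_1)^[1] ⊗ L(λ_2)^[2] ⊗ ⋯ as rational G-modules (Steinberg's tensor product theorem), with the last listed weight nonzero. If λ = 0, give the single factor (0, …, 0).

((2, 3, 3, 4, 2), (1, 4, 3, 2, 3), (2, 4, 2, 4, 1), (2, 1, 3, 4, 0))

ω-coordinates c = M·v, v = (859, 5468, 1346, 2184, -1675):
  c_1 = (-6)·(859) + (16)·(5468) + (5)·(1346) + (-23)·(2184) + (23)·(-1675) = 307
  c_2 = (3)·(859) + (-5)·(5468) + (-3)·(1346) + (11)·(2184) + (-3)·(-1675) = 248
  c_3 = (0)·(859) + (1)·(5468) + (0)·(1346) + (0)·(2184) + (3)·(-1675) = 443
  c_4 = (1)·(859) + (-4)·(5468) + (0)·(1346) + (3)·(2184) + (-9)·(-1675) = 614
  c_5 = (4)·(859) + (-12)·(5468) + (-3)·(1346) + (15)·(2184) + (-20)·(-1675) = 42
p = 5; digits c_i = Σ_j d_{ij}·5^j, 0 ≤ d_{ij} < 5:
  c_1 = 307 = 2·5^0 + 1·5^1 + 2·5^2 + 2·5^3
  c_2 = 248 = 3·5^0 + 4·5^1 + 4·5^2 + 1·5^3
  c_3 = 443 = 3·5^0 + 3·5^1 + 2·5^2 + 3·5^3
  c_4 = 614 = 4·5^0 + 2·5^1 + 4·5^2 + 4·5^3
  c_5 = 42 = 2·5^0 + 3·5^1 + 1·5^2
p-restricted factor λ_0 = (2, 3, 3, 4, 2)
p-restricted factor λ_1 = (1, 4, 3, 2, 3)
p-restricted factor λ_2 = (2, 4, 2, 4, 1)
p-restricted factor λ_3 = (2, 1, 3, 4, 0)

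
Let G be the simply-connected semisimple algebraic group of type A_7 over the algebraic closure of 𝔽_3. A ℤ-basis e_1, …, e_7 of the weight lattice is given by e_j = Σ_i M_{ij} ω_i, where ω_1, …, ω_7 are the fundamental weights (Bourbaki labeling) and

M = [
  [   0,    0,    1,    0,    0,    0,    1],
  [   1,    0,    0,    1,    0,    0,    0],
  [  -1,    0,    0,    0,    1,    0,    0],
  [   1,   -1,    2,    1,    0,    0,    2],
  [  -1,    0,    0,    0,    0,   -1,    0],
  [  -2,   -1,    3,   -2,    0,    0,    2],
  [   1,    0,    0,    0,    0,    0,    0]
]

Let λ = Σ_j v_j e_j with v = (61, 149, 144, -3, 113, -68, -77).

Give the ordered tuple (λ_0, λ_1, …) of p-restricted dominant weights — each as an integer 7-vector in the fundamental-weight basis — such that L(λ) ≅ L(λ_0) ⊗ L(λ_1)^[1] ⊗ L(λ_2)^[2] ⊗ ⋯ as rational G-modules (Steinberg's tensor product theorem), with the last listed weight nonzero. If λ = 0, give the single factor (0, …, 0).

Change of basis e → ω: c = M·v where v = (61, 149, 144, -3, 113, -68, -77):
  c_1 = 0*61 + 0*149 + 1*144 + 0*-3 + 0*113 + 0*-68 + 1*-77 = 67
  c_2 = 1*61 + 0*149 + 0*144 + 1*-3 + 0*113 + 0*-68 + 0*-77 = 58
  c_3 = -1*61 + 0*149 + 0*144 + 0*-3 + 1*113 + 0*-68 + 0*-77 = 52
  c_4 = 1*61 + -1*149 + 2*144 + 1*-3 + 0*113 + 0*-68 + 2*-77 = 43
  c_5 = -1*61 + 0*149 + 0*144 + 0*-3 + 0*113 + -1*-68 + 0*-77 = 7
  c_6 = -2*61 + -1*149 + 3*144 + -2*-3 + 0*113 + 0*-68 + 2*-77 = 13
  c_7 = 1*61 + 0*149 + 0*144 + 0*-3 + 0*113 + 0*-68 + 0*-77 = 61
p = 3; digits c_i = Σ_j d_{ij}·3^j, 0 ≤ d_{ij} < 3:
  c_1 = 67 = 1·3^0 + 1·3^1 + 1·3^2 + 2·3^3
  c_2 = 58 = 1·3^0 + 1·3^1 + 0·3^2 + 2·3^3
  c_3 = 52 = 1·3^0 + 2·3^1 + 2·3^2 + 1·3^3
  c_4 = 43 = 1·3^0 + 2·3^1 + 1·3^2 + 1·3^3
  c_5 = 7 = 1·3^0 + 2·3^1
  c_6 = 13 = 1·3^0 + 1·3^1 + 1·3^2
  c_7 = 61 = 1·3^0 + 2·3^1 + 0·3^2 + 2·3^3
λ_0 = (1, 1, 1, 1, 1, 1, 1)
λ_1 = (1, 1, 2, 2, 2, 1, 2)
λ_2 = (1, 0, 2, 1, 0, 1, 0)
λ_3 = (2, 2, 1, 1, 0, 0, 2)

((1, 1, 1, 1, 1, 1, 1), (1, 1, 2, 2, 2, 1, 2), (1, 0, 2, 1, 0, 1, 0), (2, 2, 1, 1, 0, 0, 2))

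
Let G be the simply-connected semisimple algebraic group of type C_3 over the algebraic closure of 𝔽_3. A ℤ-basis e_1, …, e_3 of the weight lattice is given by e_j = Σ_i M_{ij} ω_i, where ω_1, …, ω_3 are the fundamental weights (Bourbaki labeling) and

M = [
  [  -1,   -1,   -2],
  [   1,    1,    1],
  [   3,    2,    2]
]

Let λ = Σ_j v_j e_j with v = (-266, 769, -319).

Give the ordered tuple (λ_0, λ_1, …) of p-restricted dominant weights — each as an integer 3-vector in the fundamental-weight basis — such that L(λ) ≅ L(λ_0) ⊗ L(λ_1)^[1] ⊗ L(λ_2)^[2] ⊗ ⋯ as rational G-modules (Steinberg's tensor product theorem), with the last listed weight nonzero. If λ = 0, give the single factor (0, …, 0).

Compute c_i = Σ_j M_{ij} v_j with v = (-266, 769, -319):
  c_1 = (-1)·(-266) + (-1)·(769) + (-2)·(-319) = 135
  c_2 = (1)·(-266) + (1)·(769) + (1)·(-319) = 184
  c_3 = (3)·(-266) + (2)·(769) + (2)·(-319) = 102
p = 3; digits c_i = Σ_j d_{ij}·3^j, 0 ≤ d_{ij} < 3:
  c_1 = 135 = 0·3^0 + 0·3^1 + 0·3^2 + 2·3^3 + 1·3^4
  c_2 = 184 = 1·3^0 + 1·3^1 + 2·3^2 + 0·3^3 + 2·3^4
  c_3 = 102 = 0·3^0 + 1·3^1 + 2·3^2 + 0·3^3 + 1·3^4
p-restricted factor λ_0 = (0, 1, 0)
p-restricted factor λ_1 = (0, 1, 1)
p-restricted factor λ_2 = (0, 2, 2)
p-restricted factor λ_3 = (2, 0, 0)
p-restricted factor λ_4 = (1, 2, 1)

((0, 1, 0), (0, 1, 1), (0, 2, 2), (2, 0, 0), (1, 2, 1))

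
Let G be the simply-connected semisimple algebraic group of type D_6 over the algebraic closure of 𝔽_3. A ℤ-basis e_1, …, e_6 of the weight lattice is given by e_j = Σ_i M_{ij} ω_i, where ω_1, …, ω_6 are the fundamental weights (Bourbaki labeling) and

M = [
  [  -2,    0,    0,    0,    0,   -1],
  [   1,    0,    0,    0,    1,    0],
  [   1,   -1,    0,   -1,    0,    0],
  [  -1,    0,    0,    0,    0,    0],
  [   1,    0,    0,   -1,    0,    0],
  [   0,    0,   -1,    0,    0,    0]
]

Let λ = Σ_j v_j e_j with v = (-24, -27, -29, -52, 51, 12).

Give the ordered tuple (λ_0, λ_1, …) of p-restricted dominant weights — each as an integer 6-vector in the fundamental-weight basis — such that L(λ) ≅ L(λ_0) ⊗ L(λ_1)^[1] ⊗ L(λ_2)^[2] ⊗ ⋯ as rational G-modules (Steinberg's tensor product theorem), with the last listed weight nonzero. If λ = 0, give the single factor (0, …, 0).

((0, 0, 1, 0, 1, 2), (0, 0, 0, 2, 0, 0), (1, 0, 0, 2, 0, 0), (1, 1, 2, 0, 1, 1))

ω-coordinates c = M·v, v = (-24, -27, -29, -52, 51, 12):
  c_1 = (-2)·(-24) + (0)·(-27) + (0)·(-29) + (0)·(-52) + 0·51 + (-1)·(12) = 36
  c_2 = (1)·(-24) + (0)·(-27) + (0)·(-29) + (0)·(-52) + 1·51 + 0·12 = 27
  c_3 = (1)·(-24) + (-1)·(-27) + (0)·(-29) + (-1)·(-52) + 0·51 + 0·12 = 55
  c_4 = (-1)·(-24) + (0)·(-27) + (0)·(-29) + (0)·(-52) + 0·51 + 0·12 = 24
  c_5 = (1)·(-24) + (0)·(-27) + (0)·(-29) + (-1)·(-52) + 0·51 + 0·12 = 28
  c_6 = (0)·(-24) + (0)·(-27) + (-1)·(-29) + (0)·(-52) + 0·51 + 0·12 = 29
Expand coordinatewise in base 3:
  c_1 = 36 = 0·3^0 + 0·3^1 + 1·3^2 + 1·3^3
  c_2 = 27 = 0·3^0 + 0·3^1 + 0·3^2 + 1·3^3
  c_3 = 55 = 1·3^0 + 0·3^1 + 0·3^2 + 2·3^3
  c_4 = 24 = 0·3^0 + 2·3^1 + 2·3^2
  c_5 = 28 = 1·3^0 + 0·3^1 + 0·3^2 + 1·3^3
  c_6 = 29 = 2·3^0 + 0·3^1 + 0·3^2 + 1·3^3
λ_0 = (0, 0, 1, 0, 1, 2)
λ_1 = (0, 0, 0, 2, 0, 0)
λ_2 = (1, 0, 0, 2, 0, 0)
λ_3 = (1, 1, 2, 0, 1, 1)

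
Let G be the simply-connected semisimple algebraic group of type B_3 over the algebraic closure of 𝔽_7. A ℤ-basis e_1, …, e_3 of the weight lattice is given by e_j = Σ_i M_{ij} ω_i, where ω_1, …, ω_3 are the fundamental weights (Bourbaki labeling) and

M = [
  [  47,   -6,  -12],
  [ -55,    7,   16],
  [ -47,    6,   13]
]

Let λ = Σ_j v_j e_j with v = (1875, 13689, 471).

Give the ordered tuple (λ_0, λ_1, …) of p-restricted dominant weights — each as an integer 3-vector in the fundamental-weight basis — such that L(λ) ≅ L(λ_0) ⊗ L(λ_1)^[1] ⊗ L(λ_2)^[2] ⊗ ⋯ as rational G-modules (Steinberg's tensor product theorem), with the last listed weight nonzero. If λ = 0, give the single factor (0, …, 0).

ω-coordinates c = M·v, v = (1875, 13689, 471):
  c_1 = 47·1875 + (-6)·(13689) + (-12)·(471) = 339
  c_2 = (-55)·(1875) + 7·13689 + 16·471 = 234
  c_3 = (-47)·(1875) + 6·13689 + 13·471 = 132
Base-7 expansion of each c_i:
  c_1 = 339 = 3·7^0 + 6·7^1 + 6·7^2
  c_2 = 234 = 3·7^0 + 5·7^1 + 4·7^2
  c_3 = 132 = 6·7^0 + 4·7^1 + 2·7^2
λ_0 = (3, 3, 6)
λ_1 = (6, 5, 4)
λ_2 = (6, 4, 2)

((3, 3, 6), (6, 5, 4), (6, 4, 2))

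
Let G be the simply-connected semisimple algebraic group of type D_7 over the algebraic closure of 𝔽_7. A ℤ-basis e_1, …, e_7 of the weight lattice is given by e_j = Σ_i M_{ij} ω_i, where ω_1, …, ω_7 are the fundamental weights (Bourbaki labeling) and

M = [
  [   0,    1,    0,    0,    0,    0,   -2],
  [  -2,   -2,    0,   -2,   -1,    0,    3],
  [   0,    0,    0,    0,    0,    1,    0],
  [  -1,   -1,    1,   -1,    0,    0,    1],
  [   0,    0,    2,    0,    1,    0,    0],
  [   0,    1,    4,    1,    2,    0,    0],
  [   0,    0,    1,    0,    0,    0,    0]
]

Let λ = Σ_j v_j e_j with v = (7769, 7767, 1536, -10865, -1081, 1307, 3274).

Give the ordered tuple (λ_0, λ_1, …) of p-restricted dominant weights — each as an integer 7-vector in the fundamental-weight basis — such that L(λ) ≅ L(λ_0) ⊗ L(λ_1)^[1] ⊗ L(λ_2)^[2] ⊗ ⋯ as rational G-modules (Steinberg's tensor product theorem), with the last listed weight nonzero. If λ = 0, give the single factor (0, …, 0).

Converting to the ω-basis (c_i = row i of M dotted with v = (7769, 7767, 1536, -10865, -1081, 1307, 3274)):
  c_1 = 0*7769 + 1*7767 + 0*1536 + 0*-10865 + 0*-1081 + 0*1307 + -2*3274 = 1219
  c_2 = -2*7769 + -2*7767 + 0*1536 + -2*-10865 + -1*-1081 + 0*1307 + 3*3274 = 1561
  c_3 = 0*7769 + 0*7767 + 0*1536 + 0*-10865 + 0*-1081 + 1*1307 + 0*3274 = 1307
  c_4 = -1*7769 + -1*7767 + 1*1536 + -1*-10865 + 0*-1081 + 0*1307 + 1*3274 = 139
  c_5 = 0*7769 + 0*7767 + 2*1536 + 0*-10865 + 1*-1081 + 0*1307 + 0*3274 = 1991
  c_6 = 0*7769 + 1*7767 + 4*1536 + 1*-10865 + 2*-1081 + 0*1307 + 0*3274 = 884
  c_7 = 0*7769 + 0*7767 + 1*1536 + 0*-10865 + 0*-1081 + 0*1307 + 0*3274 = 1536
Writing each c_i in base p = 7:
  c_1 = 1219 = 1·7^0 + 6·7^1 + 3·7^2 + 3·7^3
  c_2 = 1561 = 0·7^0 + 6·7^1 + 3·7^2 + 4·7^3
  c_3 = 1307 = 5·7^0 + 4·7^1 + 5·7^2 + 3·7^3
  c_4 = 139 = 6·7^0 + 5·7^1 + 2·7^2
  c_5 = 1991 = 3·7^0 + 4·7^1 + 5·7^2 + 5·7^3
  c_6 = 884 = 2·7^0 + 0·7^1 + 4·7^2 + 2·7^3
  c_7 = 1536 = 3·7^0 + 2·7^1 + 3·7^2 + 4·7^3
p-restricted factor λ_0 = (1, 0, 5, 6, 3, 2, 3)
p-restricted factor λ_1 = (6, 6, 4, 5, 4, 0, 2)
p-restricted factor λ_2 = (3, 3, 5, 2, 5, 4, 3)
p-restricted factor λ_3 = (3, 4, 3, 0, 5, 2, 4)

((1, 0, 5, 6, 3, 2, 3), (6, 6, 4, 5, 4, 0, 2), (3, 3, 5, 2, 5, 4, 3), (3, 4, 3, 0, 5, 2, 4))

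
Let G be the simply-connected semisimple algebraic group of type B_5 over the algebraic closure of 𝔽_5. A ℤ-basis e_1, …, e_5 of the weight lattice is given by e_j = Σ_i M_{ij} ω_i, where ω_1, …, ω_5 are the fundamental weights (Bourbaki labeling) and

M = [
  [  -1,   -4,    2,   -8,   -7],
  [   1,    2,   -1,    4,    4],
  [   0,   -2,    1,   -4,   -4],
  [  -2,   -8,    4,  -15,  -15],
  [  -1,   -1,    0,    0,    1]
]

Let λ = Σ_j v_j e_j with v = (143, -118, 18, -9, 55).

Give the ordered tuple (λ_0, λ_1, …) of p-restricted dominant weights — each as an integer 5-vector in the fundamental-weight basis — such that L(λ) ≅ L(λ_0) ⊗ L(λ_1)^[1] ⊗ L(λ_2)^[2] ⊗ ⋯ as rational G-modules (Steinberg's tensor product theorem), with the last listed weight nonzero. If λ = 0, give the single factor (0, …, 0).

Converting to the ω-basis (c_i = row i of M dotted with v = (143, -118, 18, -9, 55)):
  c_1 = -1*143 + -4*-118 + 2*18 + -8*-9 + -7*55 = 52
  c_2 = 1*143 + 2*-118 + -1*18 + 4*-9 + 4*55 = 73
  c_3 = 0*143 + -2*-118 + 1*18 + -4*-9 + -4*55 = 70
  c_4 = -2*143 + -8*-118 + 4*18 + -15*-9 + -15*55 = 40
  c_5 = -1*143 + -1*-118 + 0*18 + 0*-9 + 1*55 = 30
Writing each c_i in base p = 5:
  c_1 = 52 = 2·5^0 + 0·5^1 + 2·5^2
  c_2 = 73 = 3·5^0 + 4·5^1 + 2·5^2
  c_3 = 70 = 0·5^0 + 4·5^1 + 2·5^2
  c_4 = 40 = 0·5^0 + 3·5^1 + 1·5^2
  c_5 = 30 = 0·5^0 + 1·5^1 + 1·5^2
λ_0 = (2, 3, 0, 0, 0)
λ_1 = (0, 4, 4, 3, 1)
λ_2 = (2, 2, 2, 1, 1)

((2, 3, 0, 0, 0), (0, 4, 4, 3, 1), (2, 2, 2, 1, 1))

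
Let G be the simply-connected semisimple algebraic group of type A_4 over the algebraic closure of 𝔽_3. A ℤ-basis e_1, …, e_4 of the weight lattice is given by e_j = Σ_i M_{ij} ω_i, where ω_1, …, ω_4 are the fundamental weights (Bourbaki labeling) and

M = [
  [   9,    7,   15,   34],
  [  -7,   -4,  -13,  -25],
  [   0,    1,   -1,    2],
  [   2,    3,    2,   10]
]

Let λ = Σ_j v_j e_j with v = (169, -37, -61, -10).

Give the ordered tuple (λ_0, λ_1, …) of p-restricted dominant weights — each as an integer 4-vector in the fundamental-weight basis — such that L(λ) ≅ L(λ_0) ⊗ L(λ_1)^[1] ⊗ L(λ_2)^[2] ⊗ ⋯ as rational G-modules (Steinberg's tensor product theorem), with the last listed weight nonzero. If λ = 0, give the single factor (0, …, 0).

Change of basis e → ω: c = M·v where v = (169, -37, -61, -10):
  c_1 = 9·169 + (7)·(-37) + (15)·(-61) + (34)·(-10) = 7
  c_2 = (-7)·(169) + (-4)·(-37) + (-13)·(-61) + (-25)·(-10) = 8
  c_3 = 0·169 + (1)·(-37) + (-1)·(-61) + (2)·(-10) = 4
  c_4 = 2·169 + (3)·(-37) + (2)·(-61) + (10)·(-10) = 5
Base-3 expansion of each c_i:
  c_1 = 7 = 1·3^0 + 2·3^1
  c_2 = 8 = 2·3^0 + 2·3^1
  c_3 = 4 = 1·3^0 + 1·3^1
  c_4 = 5 = 2·3^0 + 1·3^1
p-restricted factor λ_0 = (1, 2, 1, 2)
p-restricted factor λ_1 = (2, 2, 1, 1)

((1, 2, 1, 2), (2, 2, 1, 1))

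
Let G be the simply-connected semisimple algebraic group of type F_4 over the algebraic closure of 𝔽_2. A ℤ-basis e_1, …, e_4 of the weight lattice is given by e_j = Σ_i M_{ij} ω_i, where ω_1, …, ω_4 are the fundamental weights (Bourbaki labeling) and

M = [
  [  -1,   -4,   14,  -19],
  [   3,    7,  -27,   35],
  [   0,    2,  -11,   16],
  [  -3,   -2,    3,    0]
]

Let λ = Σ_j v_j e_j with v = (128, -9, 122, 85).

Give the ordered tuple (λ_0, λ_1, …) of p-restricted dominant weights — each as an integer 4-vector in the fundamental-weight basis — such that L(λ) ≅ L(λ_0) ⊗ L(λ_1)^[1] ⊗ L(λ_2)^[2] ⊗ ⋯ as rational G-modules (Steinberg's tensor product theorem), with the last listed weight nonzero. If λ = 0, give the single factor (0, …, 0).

((1, 0, 0, 0), (0, 1, 0, 0))

Change of basis e → ω: c = M·v where v = (128, -9, 122, 85):
  c_1 = (-1)·(128) + (-4)·(-9) + 14·122 + (-19)·(85) = 1
  c_2 = 3·128 + (7)·(-9) + (-27)·(122) + 35·85 = 2
  c_3 = 0·128 + (2)·(-9) + (-11)·(122) + 16·85 = 0
  c_4 = (-3)·(128) + (-2)·(-9) + 3·122 + 0·85 = 0
Base-2 expansion of each c_i:
  c_1 = 1 = 1·2^0
  c_2 = 2 = 0·2^0 + 1·2^1
  c_3 = 0
  c_4 = 0
Factor λ_0 = (1, 0, 0, 0)
Factor λ_1 = (0, 1, 0, 0)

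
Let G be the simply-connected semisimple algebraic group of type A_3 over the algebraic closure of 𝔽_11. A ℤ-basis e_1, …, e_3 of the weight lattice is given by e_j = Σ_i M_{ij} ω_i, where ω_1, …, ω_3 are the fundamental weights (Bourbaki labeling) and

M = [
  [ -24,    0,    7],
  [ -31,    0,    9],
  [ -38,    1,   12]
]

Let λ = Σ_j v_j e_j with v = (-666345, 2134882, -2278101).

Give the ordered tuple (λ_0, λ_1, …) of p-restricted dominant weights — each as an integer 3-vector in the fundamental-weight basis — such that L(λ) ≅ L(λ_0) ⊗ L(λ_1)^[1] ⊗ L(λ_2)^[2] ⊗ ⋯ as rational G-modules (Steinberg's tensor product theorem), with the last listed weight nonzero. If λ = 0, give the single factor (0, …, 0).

((0, 6, 2), (7, 10, 7), (2, 5, 2), (1, 5, 1), (3, 10, 8))

In the fundamental-weight basis, λ has coordinates c = M·v (v = (-666345, 2134882, -2278101)):
  c_1 = -24*-666345 + 0*2134882 + 7*-2278101 = 45573
  c_2 = -31*-666345 + 0*2134882 + 9*-2278101 = 153786
  c_3 = -38*-666345 + 1*2134882 + 12*-2278101 = 118780
Expand coordinatewise in base 11:
  c_1 = 45573 = 0·11^0 + 7·11^1 + 2·11^2 + 1·11^3 + 3·11^4
  c_2 = 153786 = 6·11^0 + 10·11^1 + 5·11^2 + 5·11^3 + 10·11^4
  c_3 = 118780 = 2·11^0 + 7·11^1 + 2·11^2 + 1·11^3 + 8·11^4
Factor λ_0 = (0, 6, 2)
Factor λ_1 = (7, 10, 7)
Factor λ_2 = (2, 5, 2)
Factor λ_3 = (1, 5, 1)
Factor λ_4 = (3, 10, 8)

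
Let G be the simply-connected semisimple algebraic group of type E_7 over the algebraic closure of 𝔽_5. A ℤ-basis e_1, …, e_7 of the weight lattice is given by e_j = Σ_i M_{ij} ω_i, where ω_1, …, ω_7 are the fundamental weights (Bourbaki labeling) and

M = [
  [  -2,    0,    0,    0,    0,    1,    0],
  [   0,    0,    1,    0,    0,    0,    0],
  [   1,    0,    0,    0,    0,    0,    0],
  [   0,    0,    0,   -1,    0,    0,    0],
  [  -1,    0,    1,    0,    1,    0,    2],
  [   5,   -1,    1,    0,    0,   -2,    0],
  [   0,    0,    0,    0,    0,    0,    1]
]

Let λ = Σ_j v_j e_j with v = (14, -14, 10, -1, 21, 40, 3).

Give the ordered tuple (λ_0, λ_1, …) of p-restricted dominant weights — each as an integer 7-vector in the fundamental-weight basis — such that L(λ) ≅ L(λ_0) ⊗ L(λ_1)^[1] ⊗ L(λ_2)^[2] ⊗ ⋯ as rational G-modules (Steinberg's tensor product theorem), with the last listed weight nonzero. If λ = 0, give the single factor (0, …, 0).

((2, 0, 4, 1, 3, 4, 3), (2, 2, 2, 0, 4, 2, 0))

Converting to the ω-basis (c_i = row i of M dotted with v = (14, -14, 10, -1, 21, 40, 3)):
  c_1 = (-2)·(14) + (0)·(-14) + 0·10 + (0)·(-1) + 0·21 + 1·40 + 0·3 = 12
  c_2 = 0·14 + (0)·(-14) + 1·10 + (0)·(-1) + 0·21 + 0·40 + 0·3 = 10
  c_3 = 1·14 + (0)·(-14) + 0·10 + (0)·(-1) + 0·21 + 0·40 + 0·3 = 14
  c_4 = 0·14 + (0)·(-14) + 0·10 + (-1)·(-1) + 0·21 + 0·40 + 0·3 = 1
  c_5 = (-1)·(14) + (0)·(-14) + 1·10 + (0)·(-1) + 1·21 + 0·40 + 2·3 = 23
  c_6 = 5·14 + (-1)·(-14) + 1·10 + (0)·(-1) + 0·21 + (-2)·(40) + 0·3 = 14
  c_7 = 0·14 + (0)·(-14) + 0·10 + (0)·(-1) + 0·21 + 0·40 + 1·3 = 3
Expand coordinatewise in base 5:
  c_1 = 12 = 2·5^0 + 2·5^1
  c_2 = 10 = 0·5^0 + 2·5^1
  c_3 = 14 = 4·5^0 + 2·5^1
  c_4 = 1 = 1·5^0
  c_5 = 23 = 3·5^0 + 4·5^1
  c_6 = 14 = 4·5^0 + 2·5^1
  c_7 = 3 = 3·5^0
Factor λ_0 = (2, 0, 4, 1, 3, 4, 3)
Factor λ_1 = (2, 2, 2, 0, 4, 2, 0)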